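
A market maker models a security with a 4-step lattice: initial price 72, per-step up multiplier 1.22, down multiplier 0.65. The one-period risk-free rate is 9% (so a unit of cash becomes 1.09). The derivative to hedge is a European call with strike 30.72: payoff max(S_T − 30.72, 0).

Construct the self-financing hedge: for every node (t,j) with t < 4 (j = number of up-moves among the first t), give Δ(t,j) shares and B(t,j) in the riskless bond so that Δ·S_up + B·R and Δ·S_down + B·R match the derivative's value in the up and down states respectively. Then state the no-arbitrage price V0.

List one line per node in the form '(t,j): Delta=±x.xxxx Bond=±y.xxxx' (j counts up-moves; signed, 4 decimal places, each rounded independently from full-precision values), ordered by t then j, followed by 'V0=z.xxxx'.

(0,0): Delta=0.9825 Bond=-20.2997
(1,0): Delta=0.9082 Bond=-18.6485
(1,1): Delta=0.9942 Bond=-23.1543
(2,0): Delta=0.5946 Bond=-10.7855
(2,1): Delta=0.9576 Bond=-23.1459
(2,2): Delta=1.0000 Bond=-25.8564
(3,0): Delta=0.0000 Bond=0.0000
(3,1): Delta=0.6881 Bond=-15.2296
(3,2): Delta=1.0000 Bond=-28.1835
(3,3): Delta=1.0000 Bond=-28.1835
V0=50.4426

Since d<R<u, set p* = (R−d)/(u−d) = 0.7719; price each node as the discounted p*-expectation of its children.
At expiry t=4: V(4,0)=0.0000, V(4,1)=0.0000, V(4,2)=14.5571, V(4,3)=54.2617, V(4,4)=128.7841
(3,0): S=19.7730. Δ = (V_up−V_dn)/(S_up−S_dn) = (0.0000−0.0000)/(24.1231−12.8525) = 0.0000. V = [p*·0.0000 + (1−p*)·0.0000]/1.09 = 0.0000. B = V − Δ·S = 0.0000.
(3,1): S=37.1124. Δ = (V_up−V_dn)/(S_up−S_dn) = (14.5571−0.0000)/(45.2771−24.1231) = 0.6881. V = [p*·14.5571 + (1−p*)·0.0000]/1.09 = 10.3092. B = V − Δ·S = -15.2296.
(3,2): S=69.6571. Δ = (V_up−V_dn)/(S_up−S_dn) = (54.2617−14.5571)/(84.9817−45.2771) = 1.0000. V = [p*·54.2617 + (1−p*)·14.5571]/1.09 = 41.4736. B = V − Δ·S = -28.1835.
(3,3): S=130.7411. Δ = (V_up−V_dn)/(S_up−S_dn) = (128.7841−54.2617)/(159.5041−84.9817) = 1.0000. V = [p*·128.7841 + (1−p*)·54.2617]/1.09 = 102.5576. B = V − Δ·S = -28.1835.
(2,0): S=30.4200. Δ = (V_up−V_dn)/(S_up−S_dn) = (10.3092−0.0000)/(37.1124−19.7730) = 0.5946. V = [p*·10.3092 + (1−p*)·0.0000]/1.09 = 7.3009. B = V − Δ·S = -10.7855.
(2,1): S=57.0960. Δ = (V_up−V_dn)/(S_up−S_dn) = (41.4736−10.3092)/(69.6571−37.1124) = 0.9576. V = [p*·41.4736 + (1−p*)·10.3092]/1.09 = 31.5284. B = V − Δ·S = -23.1459.
(2,2): S=107.1648. Δ = (V_up−V_dn)/(S_up−S_dn) = (102.5576−41.4736)/(130.7411−69.6571) = 1.0000. V = [p*·102.5576 + (1−p*)·41.4736]/1.09 = 81.3084. B = V − Δ·S = -25.8564.
(1,0): S=46.8000. Δ = (V_up−V_dn)/(S_up−S_dn) = (31.5284−7.3009)/(57.0960−30.4200) = 0.9082. V = [p*·31.5284 + (1−p*)·7.3009]/1.09 = 23.8558. B = V − Δ·S = -18.6485.
(1,1): S=87.8400. Δ = (V_up−V_dn)/(S_up−S_dn) = (81.3084−31.5284)/(107.1648−57.0960) = 0.9942. V = [p*·81.3084 + (1−p*)·31.5284]/1.09 = 64.1790. B = V − Δ·S = -23.1543.
(0,0): S=72.0000. Δ = (V_up−V_dn)/(S_up−S_dn) = (64.1790−23.8558)/(87.8400−46.8000) = 0.9825. V = [p*·64.1790 + (1−p*)·23.8558]/1.09 = 50.4426. B = V − Δ·S = -20.2997.
Check: Δ(0,0)·S0 + B(0,0) = 50.4426 = V0.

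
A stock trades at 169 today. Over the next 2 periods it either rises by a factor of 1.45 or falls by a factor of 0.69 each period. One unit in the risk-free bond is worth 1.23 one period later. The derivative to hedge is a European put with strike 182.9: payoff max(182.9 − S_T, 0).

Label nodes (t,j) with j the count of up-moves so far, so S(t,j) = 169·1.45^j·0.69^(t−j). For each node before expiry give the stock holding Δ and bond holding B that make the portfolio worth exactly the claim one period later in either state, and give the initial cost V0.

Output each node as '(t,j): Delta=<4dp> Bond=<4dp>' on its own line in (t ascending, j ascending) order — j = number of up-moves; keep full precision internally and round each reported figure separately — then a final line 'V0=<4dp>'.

(0,0): Delta=-0.2245 Bond=47.3747
(1,0): Delta=-1.0000 Bond=148.6992
(1,1): Delta=-0.0742 Bond=21.4297
V0=9.4302

Under the risk-neutral measure, an up-move has probability p* = (R−d)/(u−d) = 0.7105 and values discount at R = 1.23.
Terminal payoffs: V(2,0)=102.4391, V(2,1)=13.8155, V(2,2)=0.0000
(1,0): S=116.6100. Δ = (V_up−V_dn)/(S_up−S_dn) = (13.8155−102.4391)/(169.0845−80.4609) = -1.0000. V = [p*·13.8155 + (1−p*)·102.4391]/1.23 = 32.0892. B = V − Δ·S = 148.6992.
(1,1): S=245.0500. Δ = (V_up−V_dn)/(S_up−S_dn) = (0.0000−13.8155)/(355.3225−169.0845) = -0.0742. V = [p*·0.0000 + (1−p*)·13.8155]/1.23 = 3.2514. B = V − Δ·S = 21.4297.
(0,0): S=169.0000. Δ = (V_up−V_dn)/(S_up−S_dn) = (3.2514−32.0892)/(245.0500−116.6100) = -0.2245. V = [p*·3.2514 + (1−p*)·32.0892]/1.23 = 9.4302. B = V − Δ·S = 47.3747.
The time-0 hedge costs 9.4302, which is the no-arbitrage price.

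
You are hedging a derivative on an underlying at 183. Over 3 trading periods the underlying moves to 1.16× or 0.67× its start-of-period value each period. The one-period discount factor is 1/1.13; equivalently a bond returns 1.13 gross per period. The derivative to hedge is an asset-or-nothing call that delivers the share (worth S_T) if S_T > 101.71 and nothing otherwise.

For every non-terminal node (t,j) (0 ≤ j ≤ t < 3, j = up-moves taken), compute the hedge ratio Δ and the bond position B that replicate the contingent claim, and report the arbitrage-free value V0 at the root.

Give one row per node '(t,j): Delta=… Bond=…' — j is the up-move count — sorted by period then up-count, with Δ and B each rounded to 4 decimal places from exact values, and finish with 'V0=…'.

(0,0): Delta=1.0944 Bond=-17.9722
(1,0): Delta=2.2814 Bond=-165.8538
(1,1): Delta=1.0496 Bond=-10.8166
(2,0): Delta=0.0000 Bond=0.0000
(2,1): Delta=2.3673 Bond=-199.6375
(2,2): Delta=1.0000 Bond=0.0000
V0=182.2940

The replicating-portfolio and risk-neutral prices coincide; use p* = (1.13−0.67)/(1.16−0.67) = 0.9388 for the latter.
Payoff layer (t=3): V(3,0)=0.0000, V(3,1)=0.0000, V(3,2)=164.9840, V(3,3)=285.6440
(2,0): S=82.1487. Δ = (V_up−V_dn)/(S_up−S_dn) = (0.0000−0.0000)/(95.2925−55.0396) = 0.0000. V = [p*·0.0000 + (1−p*)·0.0000]/1.13 = 0.0000. B = V − Δ·S = 0.0000.
(2,1): S=142.2276. Δ = (V_up−V_dn)/(S_up−S_dn) = (164.9840−0.0000)/(164.9840−95.2925) = 2.3673. V = [p*·164.9840 + (1−p*)·0.0000]/1.13 = 137.0646. B = V − Δ·S = -199.6375.
(2,2): S=246.2448. Δ = (V_up−V_dn)/(S_up−S_dn) = (285.6440−164.9840)/(285.6440−164.9840) = 1.0000. V = [p*·285.6440 + (1−p*)·164.9840]/1.13 = 246.2448. B = V − Δ·S = 0.0000.
(1,0): S=122.6100. Δ = (V_up−V_dn)/(S_up−S_dn) = (137.0646−0.0000)/(142.2276−82.1487) = 2.2814. V = [p*·137.0646 + (1−p*)·0.0000]/1.13 = 113.8698. B = V − Δ·S = -165.8538.
(1,1): S=212.2800. Δ = (V_up−V_dn)/(S_up−S_dn) = (246.2448−137.0646)/(246.2448−142.2276) = 1.0496. V = [p*·246.2448 + (1−p*)·137.0646]/1.13 = 212.0003. B = V − Δ·S = -10.8166.
(0,0): S=183.0000. Δ = (V_up−V_dn)/(S_up−S_dn) = (212.0003−113.8698)/(212.2800−122.6100) = 1.0944. V = [p*·212.0003 + (1−p*)·113.8698]/1.13 = 182.2940. B = V − Δ·S = -17.9722.
Self-financing check: at every node Δ·S+B equals the discounted successor values.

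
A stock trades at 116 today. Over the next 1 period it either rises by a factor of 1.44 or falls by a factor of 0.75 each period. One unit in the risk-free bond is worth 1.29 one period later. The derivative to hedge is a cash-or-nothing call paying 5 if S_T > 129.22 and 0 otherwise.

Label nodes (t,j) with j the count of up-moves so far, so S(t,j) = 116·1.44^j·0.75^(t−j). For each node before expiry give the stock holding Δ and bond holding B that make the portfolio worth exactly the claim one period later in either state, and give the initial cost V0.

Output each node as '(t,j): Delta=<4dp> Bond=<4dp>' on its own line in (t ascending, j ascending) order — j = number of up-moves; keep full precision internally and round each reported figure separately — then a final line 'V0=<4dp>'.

Since d<R<u, set p* = (R−d)/(u−d) = 0.7826; price each node as the discounted p*-expectation of its children.
Terminal values V(1,·): V(1,0)=0.0000, V(1,1)=5.0000
(0,0): S=116.0000. Δ = (V_up−V_dn)/(S_up−S_dn) = (5.0000−0.0000)/(167.0400−87.0000) = 0.0625. V = [p*·5.0000 + (1−p*)·0.0000]/1.29 = 3.0334. B = V − Δ·S = -4.2130.
Self-financing check: at every node Δ·S+B equals the discounted successor values.

(0,0): Delta=0.0625 Bond=-4.2130
V0=3.0334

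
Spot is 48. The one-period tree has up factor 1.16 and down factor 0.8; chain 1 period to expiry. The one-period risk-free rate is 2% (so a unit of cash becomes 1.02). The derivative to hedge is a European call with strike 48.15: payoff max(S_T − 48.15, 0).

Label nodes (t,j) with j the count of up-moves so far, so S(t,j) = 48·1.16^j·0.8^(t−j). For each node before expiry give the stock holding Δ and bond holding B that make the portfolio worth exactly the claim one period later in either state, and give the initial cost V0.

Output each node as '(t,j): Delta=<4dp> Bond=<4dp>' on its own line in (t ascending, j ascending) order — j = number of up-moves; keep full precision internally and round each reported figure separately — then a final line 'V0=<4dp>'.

(0,0): Delta=0.4358 Bond=-16.4052
V0=4.5114

Risk-neutral probability p* = (R−d)/(u−d) = (1.02−0.8)/(1.16−0.8) = 0.6111.
Terminal values V(1,·): V(1,0)=0.0000, V(1,1)=7.5300
  t=0,j=0: stock 48.0000 → up 55.6800 (V=7.5300), down 38.4000 (V=0.0000). Price 4.5114; hedge Δ=0.4358, bond B=-16.4052.
Each (Δ,B) replicates both successor values, so the strategy is self-financing and V0 is arbitrage-free.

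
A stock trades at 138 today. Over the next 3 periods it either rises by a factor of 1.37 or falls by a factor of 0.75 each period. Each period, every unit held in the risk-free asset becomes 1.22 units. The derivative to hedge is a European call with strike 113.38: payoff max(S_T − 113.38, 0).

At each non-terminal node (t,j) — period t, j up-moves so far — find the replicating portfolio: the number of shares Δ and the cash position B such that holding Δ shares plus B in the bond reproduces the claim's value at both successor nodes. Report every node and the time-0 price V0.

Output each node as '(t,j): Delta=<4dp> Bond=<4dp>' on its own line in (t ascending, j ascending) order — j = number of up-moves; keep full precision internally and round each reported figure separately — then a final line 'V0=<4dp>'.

Risk-neutral probability p* = (R−d)/(u−d) = (1.22−0.75)/(1.37−0.75) = 0.7581.
Terminal values V(3,·): V(3,0)=0.0000, V(3,1)=0.0000, V(3,2)=80.8792, V(3,3)=241.4667
(2,0): S=77.6250. Δ = (V_up−V_dn)/(S_up−S_dn) = (0.0000−0.0000)/(106.3463−58.2188) = 0.0000. V = [p*·0.0000 + (1−p*)·0.0000]/1.22 = 0.0000. B = V − Δ·S = 0.0000.
(2,1): S=141.7950. Δ = (V_up−V_dn)/(S_up−S_dn) = (80.8792−0.0000)/(194.2592−106.3463) = 0.9200. V = [p*·80.8792 + (1−p*)·0.0000]/1.22 = 50.2554. B = V − Δ·S = -80.1948.
(2,2): S=259.0122. Δ = (V_up−V_dn)/(S_up−S_dn) = (241.4667−80.8792)/(354.8467−194.2592) = 1.0000. V = [p*·241.4667 + (1−p*)·80.8792]/1.22 = 166.0778. B = V − Δ·S = -92.9344.
(1,0): S=103.5000. Δ = (V_up−V_dn)/(S_up−S_dn) = (50.2554−0.0000)/(141.7950−77.6250) = 0.7832. V = [p*·50.2554 + (1−p*)·0.0000]/1.22 = 31.2269. B = V − Δ·S = -49.8302.
(1,1): S=189.0600. Δ = (V_up−V_dn)/(S_up−S_dn) = (166.0778−50.2554)/(259.0122−141.7950) = 0.9881. V = [p*·166.0778 + (1−p*)·50.2554]/1.22 = 113.1608. B = V − Δ·S = -73.6494.
(0,0): S=138.0000. Δ = (V_up−V_dn)/(S_up−S_dn) = (113.1608−31.2269)/(189.0600−103.5000) = 0.9576. V = [p*·113.1608 + (1−p*)·31.2269]/1.22 = 76.5067. B = V − Δ·S = -55.6448.
Check: Δ(0,0)·S0 + B(0,0) = 76.5067 = V0.

(0,0): Delta=0.9576 Bond=-55.6448
(1,0): Delta=0.7832 Bond=-49.8302
(1,1): Delta=0.9881 Bond=-73.6494
(2,0): Delta=0.0000 Bond=0.0000
(2,1): Delta=0.9200 Bond=-80.1948
(2,2): Delta=1.0000 Bond=-92.9344
V0=76.5067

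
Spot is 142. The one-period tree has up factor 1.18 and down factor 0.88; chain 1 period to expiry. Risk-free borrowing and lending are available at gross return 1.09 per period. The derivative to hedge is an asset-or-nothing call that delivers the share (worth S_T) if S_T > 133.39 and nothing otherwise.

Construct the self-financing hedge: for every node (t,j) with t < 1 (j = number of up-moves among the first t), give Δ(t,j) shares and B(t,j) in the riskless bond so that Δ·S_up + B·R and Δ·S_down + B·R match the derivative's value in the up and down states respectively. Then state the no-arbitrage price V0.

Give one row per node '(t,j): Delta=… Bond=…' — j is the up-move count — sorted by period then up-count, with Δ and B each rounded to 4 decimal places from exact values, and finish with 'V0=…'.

(0,0): Delta=3.9333 Bond=-450.9260
V0=107.6073

Under the risk-neutral measure, an up-move has probability p* = (R−d)/(u−d) = 0.7000 and values discount at R = 1.09.
Terminal payoffs: V(1,0)=0.0000, V(1,1)=167.5600
Node (0,0) S=142.0000: V=(p*·167.5600+(1−p*)·0.0000)/1.09=107.6073; Δ=(167.5600−0.0000)/(167.5600−124.9600)=3.9333; B=V−Δ·S=-450.9260
Each (Δ,B) replicates both successor values, so the strategy is self-financing and V0 is arbitrage-free.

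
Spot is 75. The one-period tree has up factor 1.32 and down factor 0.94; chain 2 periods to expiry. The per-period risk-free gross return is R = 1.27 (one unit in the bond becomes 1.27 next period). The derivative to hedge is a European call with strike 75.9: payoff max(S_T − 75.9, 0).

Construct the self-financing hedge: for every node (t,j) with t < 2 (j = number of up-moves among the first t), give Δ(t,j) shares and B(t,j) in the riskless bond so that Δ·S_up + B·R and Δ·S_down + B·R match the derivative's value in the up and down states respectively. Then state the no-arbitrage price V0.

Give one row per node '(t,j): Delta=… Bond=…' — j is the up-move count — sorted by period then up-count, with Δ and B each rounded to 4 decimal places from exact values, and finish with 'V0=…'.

Risk-neutral probability p* = (R−d)/(u−d) = (1.27−0.94)/(1.32−0.94) = 0.8684.
Terminal payoffs: V(2,0)=0.0000, V(2,1)=17.1600, V(2,2)=54.7800
Node (1,0) S=70.5000: V=(p*·17.1600+(1−p*)·0.0000)/1.27=11.7339; Δ=(17.1600−0.0000)/(93.0600−66.2700)=0.6405; B=V−Δ·S=-33.4240
Node (1,1) S=99.0000: V=(p*·54.7800+(1−p*)·17.1600)/1.27=39.2362; Δ=(54.7800−17.1600)/(130.6800−93.0600)=1.0000; B=V−Δ·S=-59.7638
Node (0,0) S=75.0000: V=(p*·39.2362+(1−p*)·11.7339)/1.27=28.0453; Δ=(39.2362−11.7339)/(99.0000−70.5000)=0.9650; B=V−Δ·S=-44.3291
Check: Δ(0,0)·S0 + B(0,0) = 28.0453 = V0.

(0,0): Delta=0.9650 Bond=-44.3291
(1,0): Delta=0.6405 Bond=-33.4240
(1,1): Delta=1.0000 Bond=-59.7638
V0=28.0453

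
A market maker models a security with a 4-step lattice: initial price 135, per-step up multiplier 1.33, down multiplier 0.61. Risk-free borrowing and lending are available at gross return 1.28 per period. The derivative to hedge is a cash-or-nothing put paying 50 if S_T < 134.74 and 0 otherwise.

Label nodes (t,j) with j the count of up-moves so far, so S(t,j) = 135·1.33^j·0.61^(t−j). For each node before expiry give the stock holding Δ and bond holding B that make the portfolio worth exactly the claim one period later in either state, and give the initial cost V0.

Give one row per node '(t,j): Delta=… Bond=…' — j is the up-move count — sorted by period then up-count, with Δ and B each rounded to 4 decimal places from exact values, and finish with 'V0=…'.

Risk-neutral probability p* = (R−d)/(u−d) = (1.28−0.61)/(1.33−0.61) = 0.9306.
Terminal payoffs: V(4,0)=50.0000, V(4,1)=50.0000, V(4,2)=50.0000, V(4,3)=0.0000, V(4,4)=0.0000
(3,0): S=30.6424. Δ = (V_up−V_dn)/(S_up−S_dn) = (50.0000−50.0000)/(40.7544−18.6919) = 0.0000. V = [p*·50.0000 + (1−p*)·50.0000]/1.28 = 39.0625. B = V − Δ·S = 39.0625.
(3,1): S=66.8106. Δ = (V_up−V_dn)/(S_up−S_dn) = (50.0000−50.0000)/(88.8580−40.7544) = 0.0000. V = [p*·50.0000 + (1−p*)·50.0000]/1.28 = 39.0625. B = V − Δ·S = 39.0625.
(3,2): S=145.6689. Δ = (V_up−V_dn)/(S_up−S_dn) = (0.0000−50.0000)/(193.7397−88.8580) = -0.4767. V = [p*·0.0000 + (1−p*)·50.0000]/1.28 = 2.7127. B = V − Δ·S = 72.1571.
(3,3): S=317.6060. Δ = (V_up−V_dn)/(S_up−S_dn) = (0.0000−0.0000)/(422.4160−193.7397) = 0.0000. V = [p*·0.0000 + (1−p*)·0.0000]/1.28 = 0.0000. B = V − Δ·S = 0.0000.
(2,0): S=50.2335. Δ = (V_up−V_dn)/(S_up−S_dn) = (39.0625−39.0625)/(66.8106−30.6424) = 0.0000. V = [p*·39.0625 + (1−p*)·39.0625]/1.28 = 30.5176. B = V − Δ·S = 30.5176.
(2,1): S=109.5255. Δ = (V_up−V_dn)/(S_up−S_dn) = (2.7127−39.0625)/(145.6689−66.8106) = -0.4610. V = [p*·2.7127 + (1−p*)·39.0625]/1.28 = 4.0914. B = V − Δ·S = 54.5773.
(2,2): S=238.8015. Δ = (V_up−V_dn)/(S_up−S_dn) = (0.0000−2.7127)/(317.6060−145.6689) = -0.0158. V = [p*·0.0000 + (1−p*)·2.7127]/1.28 = 0.1472. B = V − Δ·S = 3.9148.
(1,0): S=82.3500. Δ = (V_up−V_dn)/(S_up−S_dn) = (4.0914−30.5176)/(109.5255−50.2335) = -0.4457. V = [p*·4.0914 + (1−p*)·30.5176]/1.28 = 4.6301. B = V − Δ·S = 41.3332.
(1,1): S=179.5500. Δ = (V_up−V_dn)/(S_up−S_dn) = (0.1472−4.0914)/(238.8015−109.5255) = -0.0305. V = [p*·0.1472 + (1−p*)·4.0914]/1.28 = 0.3290. B = V − Δ·S = 5.8070.
(0,0): S=135.0000. Δ = (V_up−V_dn)/(S_up−S_dn) = (0.3290−4.6301)/(179.5500−82.3500) = -0.0443. V = [p*·0.3290 + (1−p*)·4.6301]/1.28 = 0.4904. B = V − Δ·S = 6.4642.
Self-financing check: at every node Δ·S+B equals the discounted successor values.

(0,0): Delta=-0.0443 Bond=6.4642
(1,0): Delta=-0.4457 Bond=41.3332
(1,1): Delta=-0.0305 Bond=5.8070
(2,0): Delta=0.0000 Bond=30.5176
(2,1): Delta=-0.4610 Bond=54.5773
(2,2): Delta=-0.0158 Bond=3.9148
(3,0): Delta=0.0000 Bond=39.0625
(3,1): Delta=0.0000 Bond=39.0625
(3,2): Delta=-0.4767 Bond=72.1571
(3,3): Delta=0.0000 Bond=0.0000
V0=0.4904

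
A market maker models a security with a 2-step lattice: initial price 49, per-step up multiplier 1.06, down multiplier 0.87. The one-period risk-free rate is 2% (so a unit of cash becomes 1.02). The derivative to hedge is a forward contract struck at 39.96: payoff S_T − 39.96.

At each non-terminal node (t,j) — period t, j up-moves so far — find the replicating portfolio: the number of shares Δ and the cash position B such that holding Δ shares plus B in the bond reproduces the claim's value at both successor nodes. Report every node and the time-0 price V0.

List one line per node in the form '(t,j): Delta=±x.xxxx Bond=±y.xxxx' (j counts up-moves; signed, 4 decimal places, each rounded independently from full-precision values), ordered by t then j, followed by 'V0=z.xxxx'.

(0,0): Delta=1.0000 Bond=-38.4083
(1,0): Delta=1.0000 Bond=-39.1765
(1,1): Delta=1.0000 Bond=-39.1765
V0=10.5917

Under the risk-neutral measure, an up-move has probability p* = (R−d)/(u−d) = 0.7895 and values discount at R = 1.02.
At expiry t=2: V(2,0)=-2.8719, V(2,1)=5.2278, V(2,2)=15.0964
  t=1,j=0: stock 42.6300 → up 45.1878 (V=5.2278), down 37.0881 (V=-2.8719). Price 3.4535; hedge Δ=1.0000, bond B=-39.1765.
  t=1,j=1: stock 51.9400 → up 55.0564 (V=15.0964), down 45.1878 (V=5.2278). Price 12.7635; hedge Δ=1.0000, bond B=-39.1765.
  t=0,j=0: stock 49.0000 → up 51.9400 (V=12.7635), down 42.6300 (V=3.4535). Price 10.5917; hedge Δ=1.0000, bond B=-38.4083.
Self-financing check: at every node Δ·S+B equals the discounted successor values.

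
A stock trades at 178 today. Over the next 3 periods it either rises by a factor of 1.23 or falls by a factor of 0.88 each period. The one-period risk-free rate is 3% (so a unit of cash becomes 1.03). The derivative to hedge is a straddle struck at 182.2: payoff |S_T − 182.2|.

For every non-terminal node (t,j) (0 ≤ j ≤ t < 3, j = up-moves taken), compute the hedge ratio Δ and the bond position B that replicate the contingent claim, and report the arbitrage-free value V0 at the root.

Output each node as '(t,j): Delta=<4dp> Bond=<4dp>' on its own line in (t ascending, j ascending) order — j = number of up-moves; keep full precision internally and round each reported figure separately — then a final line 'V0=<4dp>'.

(0,0): Delta=0.3358 Bond=-17.9861
(1,0): Delta=-0.1685 Bond=60.4601
(1,1): Delta=0.8168 Bond=-123.8401
(2,0): Delta=-1.0000 Bond=176.8932
(2,1): Delta=0.6247 Bond=-90.5519
(2,2): Delta=1.0000 Bond=-176.8932
V0=41.7809

Risk-neutral probability p* = (R−d)/(u−d) = (1.03−0.88)/(1.23−0.88) = 0.4286.
Payoff layer (t=3): V(3,0)=60.8980, V(3,1)=12.6529, V(3,2)=54.7807, V(3,3)=149.0343
(2,0): S=137.8432. Δ = (V_up−V_dn)/(S_up−S_dn) = (12.6529−60.8980)/(169.5471−121.3020) = -1.0000. V = [p*·12.6529 + (1−p*)·60.8980]/1.03 = 39.0500. B = V − Δ·S = 176.8932.
(2,1): S=192.6672. Δ = (V_up−V_dn)/(S_up−S_dn) = (54.7807−12.6529)/(236.9807−169.5471) = 0.6247. V = [p*·54.7807 + (1−p*)·12.6529]/1.03 = 29.8132. B = V − Δ·S = -90.5519.
(2,2): S=269.2962. Δ = (V_up−V_dn)/(S_up−S_dn) = (149.0343−54.7807)/(331.2343−236.9807) = 1.0000. V = [p*·149.0343 + (1−p*)·54.7807]/1.03 = 92.4030. B = V − Δ·S = -176.8932.
(1,0): S=156.6400. Δ = (V_up−V_dn)/(S_up−S_dn) = (29.8132−39.0500)/(192.6672−137.8432) = -0.1685. V = [p*·29.8132 + (1−p*)·39.0500]/1.03 = 34.0693. B = V − Δ·S = 60.4601.
(1,1): S=218.9400. Δ = (V_up−V_dn)/(S_up−S_dn) = (92.4030−29.8132)/(269.2962−192.6672) = 0.8168. V = [p*·92.4030 + (1−p*)·29.8132]/1.03 = 54.9878. B = V − Δ·S = -123.8401.
(0,0): S=178.0000. Δ = (V_up−V_dn)/(S_up−S_dn) = (54.9878−34.0693)/(218.9400−156.6400) = 0.3358. V = [p*·54.9878 + (1−p*)·34.0693]/1.03 = 41.7809. B = V − Δ·S = -17.9861.
Root portfolio cost Δ·178+B reproduces V0=41.7809.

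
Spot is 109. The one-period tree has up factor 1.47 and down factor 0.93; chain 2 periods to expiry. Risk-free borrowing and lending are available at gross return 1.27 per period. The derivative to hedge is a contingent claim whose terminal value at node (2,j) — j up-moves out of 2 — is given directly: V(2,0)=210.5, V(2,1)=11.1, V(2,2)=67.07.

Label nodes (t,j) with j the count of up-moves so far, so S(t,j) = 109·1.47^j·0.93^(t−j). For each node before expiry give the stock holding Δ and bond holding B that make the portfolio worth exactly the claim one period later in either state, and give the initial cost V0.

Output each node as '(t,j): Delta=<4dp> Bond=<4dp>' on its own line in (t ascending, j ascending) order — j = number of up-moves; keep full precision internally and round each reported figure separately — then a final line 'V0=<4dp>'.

(0,0): Delta=-0.5165 Bond=93.8988
(1,0): Delta=-3.6427 Bond=436.1505
(1,1): Delta=0.6469 Bond=-67.1597
V0=37.5974

The replicating-portfolio and risk-neutral prices coincide; use p* = (1.27−0.93)/(1.47−0.93) = 0.6296 for the latter.
At expiry t=2: V(2,0)=210.5000, V(2,1)=11.1000, V(2,2)=67.0700
Node (1,0) S=101.3700: V=(p*·11.1000+(1−p*)·210.5000)/1.27=66.8912; Δ=(11.1000−210.5000)/(149.0139−94.2741)=-3.6427; B=V−Δ·S=436.1505
Node (1,1) S=160.2300: V=(p*·67.0700+(1−p*)·11.1000)/1.27=36.4885; Δ=(67.0700−11.1000)/(235.5381−149.0139)=0.6469; B=V−Δ·S=-67.1597
Node (0,0) S=109.0000: V=(p*·36.4885+(1−p*)·66.8912)/1.27=37.5974; Δ=(36.4885−66.8912)/(160.2300−101.3700)=-0.5165; B=V−Δ·S=93.8988
The time-0 hedge costs 37.5974, which is the no-arbitrage price.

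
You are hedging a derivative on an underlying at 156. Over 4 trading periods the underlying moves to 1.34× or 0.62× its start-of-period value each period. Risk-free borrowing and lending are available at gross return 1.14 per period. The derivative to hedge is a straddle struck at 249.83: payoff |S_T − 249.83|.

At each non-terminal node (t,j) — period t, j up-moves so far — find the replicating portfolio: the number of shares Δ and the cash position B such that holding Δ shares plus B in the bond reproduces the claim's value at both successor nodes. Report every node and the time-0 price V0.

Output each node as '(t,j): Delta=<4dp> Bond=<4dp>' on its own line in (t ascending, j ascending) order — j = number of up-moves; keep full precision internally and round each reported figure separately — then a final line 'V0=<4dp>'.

No-arbitrage ⇒ martingale measure with p* = (R−d)/(u−d) = 0.7222.
At expiry t=4: V(4,0)=226.7789, V(4,1)=200.0099, V(4,2)=142.1543, V(4,3)=17.1116, V(4,4)=253.1420
(3,0): S=37.1792. Δ = (V_up−V_dn)/(S_up−S_dn) = (200.0099−226.7789)/(49.8201−23.0511) = -1.0000. V = [p*·200.0099 + (1−p*)·226.7789]/1.14 = 181.9700. B = V − Δ·S = 219.1491.
(3,1): S=80.3550. Δ = (V_up−V_dn)/(S_up−S_dn) = (142.1543−200.0099)/(107.6757−49.8201) = -1.0000. V = [p*·142.1543 + (1−p*)·200.0099]/1.14 = 138.7941. B = V − Δ·S = 219.1491.
(3,2): S=173.6704. Δ = (V_up−V_dn)/(S_up−S_dn) = (17.1116−142.1543)/(232.7184−107.6757) = -1.0000. V = [p*·17.1116 + (1−p*)·142.1543]/1.14 = 45.4787. B = V − Δ·S = 219.1491.
(3,3): S=375.3522. Δ = (V_up−V_dn)/(S_up−S_dn) = (253.1420−17.1116)/(502.9720−232.7184) = 0.8734. V = [p*·253.1420 + (1−p*)·17.1116]/1.14 = 164.5421. B = V − Δ·S = -163.2778.
(2,0): S=59.9664. Δ = (V_up−V_dn)/(S_up−S_dn) = (138.7941−181.9700)/(80.3550−37.1792) = -1.0000. V = [p*·138.7941 + (1−p*)·181.9700]/1.14 = 132.2697. B = V − Δ·S = 192.2361.
(2,1): S=129.6048. Δ = (V_up−V_dn)/(S_up−S_dn) = (45.4787−138.7941)/(173.6704−80.3550) = -1.0000. V = [p*·45.4787 + (1−p*)·138.7941]/1.14 = 62.6313. B = V − Δ·S = 192.2361.
(2,2): S=280.1136. Δ = (V_up−V_dn)/(S_up−S_dn) = (164.5421−45.4787)/(375.3522−173.6704) = 0.5904. V = [p*·164.5421 + (1−p*)·45.4787]/1.14 = 115.3236. B = V − Δ·S = -50.0422.
(1,0): S=96.7200. Δ = (V_up−V_dn)/(S_up−S_dn) = (62.6313−132.2697)/(129.6048−59.9664) = -1.0000. V = [p*·62.6313 + (1−p*)·132.2697]/1.14 = 71.9081. B = V − Δ·S = 168.6281.
(1,1): S=209.0400. Δ = (V_up−V_dn)/(S_up−S_dn) = (115.3236−62.6313)/(280.1136−129.6048) = 0.3501. V = [p*·115.3236 + (1−p*)·62.6313]/1.14 = 88.3218. B = V − Δ·S = 15.1380.
(0,0): S=156.0000. Δ = (V_up−V_dn)/(S_up−S_dn) = (88.3218−71.9081)/(209.0400−96.7200) = 0.1461. V = [p*·88.3218 + (1−p*)·71.9081]/1.14 = 73.4758. B = V − Δ·S = 50.6791.
Check: Δ(0,0)·S0 + B(0,0) = 73.4758 = V0.

(0,0): Delta=0.1461 Bond=50.6791
(1,0): Delta=-1.0000 Bond=168.6281
(1,1): Delta=0.3501 Bond=15.1380
(2,0): Delta=-1.0000 Bond=192.2361
(2,1): Delta=-1.0000 Bond=192.2361
(2,2): Delta=0.5904 Bond=-50.0422
(3,0): Delta=-1.0000 Bond=219.1491
(3,1): Delta=-1.0000 Bond=219.1491
(3,2): Delta=-1.0000 Bond=219.1491
(3,3): Delta=0.8734 Bond=-163.2778
V0=73.4758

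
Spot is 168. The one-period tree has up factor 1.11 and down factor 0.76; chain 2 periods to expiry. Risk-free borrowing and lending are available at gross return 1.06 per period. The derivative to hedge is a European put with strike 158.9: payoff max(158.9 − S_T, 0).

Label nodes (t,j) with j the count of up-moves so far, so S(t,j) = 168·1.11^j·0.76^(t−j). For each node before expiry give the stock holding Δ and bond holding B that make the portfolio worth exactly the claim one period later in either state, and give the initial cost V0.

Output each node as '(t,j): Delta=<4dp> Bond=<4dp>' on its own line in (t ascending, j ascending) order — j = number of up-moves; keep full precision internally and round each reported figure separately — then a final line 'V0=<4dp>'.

(0,0): Delta=-0.3386 Bond=61.7555
(1,0): Delta=-1.0000 Bond=149.9057
(1,1): Delta=-0.2631 Bond=51.3867
V0=4.8671

The replicating-portfolio and risk-neutral prices coincide; use p* = (1.06−0.76)/(1.11−0.76) = 0.8571 for the latter.
Terminal payoffs: V(2,0)=61.8632, V(2,1)=17.1752, V(2,2)=0.0000
Node (1,0) S=127.6800: V=(p*·17.1752+(1−p*)·61.8632)/1.06=22.2257; Δ=(17.1752−61.8632)/(141.7248−97.0368)=-1.0000; B=V−Δ·S=149.9057
Node (1,1) S=186.4800: V=(p*·0.0000+(1−p*)·17.1752)/1.06=2.3147; Δ=(0.0000−17.1752)/(206.9928−141.7248)=-0.2631; B=V−Δ·S=51.3867
Node (0,0) S=168.0000: V=(p*·2.3147+(1−p*)·22.2257)/1.06=4.8671; Δ=(2.3147−22.2257)/(186.4800−127.6800)=-0.3386; B=V−Δ·S=61.7555
Check: Δ(0,0)·S0 + B(0,0) = 4.8671 = V0.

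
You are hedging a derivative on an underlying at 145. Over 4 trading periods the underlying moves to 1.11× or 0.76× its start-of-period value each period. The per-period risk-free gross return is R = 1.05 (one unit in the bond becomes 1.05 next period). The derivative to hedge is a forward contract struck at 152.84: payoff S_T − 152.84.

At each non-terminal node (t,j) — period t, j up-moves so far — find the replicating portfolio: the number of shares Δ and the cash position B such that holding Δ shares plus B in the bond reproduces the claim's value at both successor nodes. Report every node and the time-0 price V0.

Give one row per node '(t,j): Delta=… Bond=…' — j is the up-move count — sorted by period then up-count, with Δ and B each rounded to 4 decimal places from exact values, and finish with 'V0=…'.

No-arbitrage ⇒ martingale measure with p* = (R−d)/(u−d) = 0.8286.
Terminal payoffs: V(4,0)=-104.4648, V(4,1)=-82.1868, V(4,2)=-49.6492, V(4,3)=-2.1271, V(4,4)=67.2802
Node (3,0) S=63.6515: V=(p*·-82.1868+(1−p*)·-104.4648)/1.05=-81.9104; Δ=(-82.1868−-104.4648)/(70.6532−48.3752)=1.0000; B=V−Δ·S=-145.5619
Node (3,1) S=92.9647: V=(p*·-49.6492+(1−p*)·-82.1868)/1.05=-52.5972; Δ=(-49.6492−-82.1868)/(103.1908−70.6532)=1.0000; B=V−Δ·S=-145.5619
Node (3,2) S=135.7774: V=(p*·-2.1271+(1−p*)·-49.6492)/1.05=-9.7845; Δ=(-2.1271−-49.6492)/(150.7129−103.1908)=1.0000; B=V−Δ·S=-145.5619
Node (3,3) S=198.3065: V=(p*·67.2802+(1−p*)·-2.1271)/1.05=52.7446; Δ=(67.2802−-2.1271)/(220.1202−150.7129)=1.0000; B=V−Δ·S=-145.5619
Node (2,0) S=83.7520: V=(p*·-52.5972+(1−p*)·-81.9104)/1.05=-54.8784; Δ=(-52.5972−-81.9104)/(92.9647−63.6515)=1.0000; B=V−Δ·S=-138.6304
Node (2,1) S=122.3220: V=(p*·-9.7845+(1−p*)·-52.5972)/1.05=-16.3084; Δ=(-9.7845−-52.5972)/(135.7774−92.9647)=1.0000; B=V−Δ·S=-138.6304
Node (2,2) S=178.6545: V=(p*·52.7446+(1−p*)·-9.7845)/1.05=40.0241; Δ=(52.7446−-9.7845)/(198.3065−135.7774)=1.0000; B=V−Δ·S=-138.6304
Node (1,0) S=110.2000: V=(p*·-16.3084+(1−p*)·-54.8784)/1.05=-21.8289; Δ=(-16.3084−-54.8784)/(122.3220−83.7520)=1.0000; B=V−Δ·S=-132.0289
Node (1,1) S=160.9500: V=(p*·40.0241+(1−p*)·-16.3084)/1.05=28.9211; Δ=(40.0241−-16.3084)/(178.6545−122.3220)=1.0000; B=V−Δ·S=-132.0289
Node (0,0) S=145.0000: V=(p*·28.9211+(1−p*)·-21.8289)/1.05=19.2582; Δ=(28.9211−-21.8289)/(160.9500−110.2000)=1.0000; B=V−Δ·S=-125.7418
Check: Δ(0,0)·S0 + B(0,0) = 19.2582 = V0.

(0,0): Delta=1.0000 Bond=-125.7418
(1,0): Delta=1.0000 Bond=-132.0289
(1,1): Delta=1.0000 Bond=-132.0289
(2,0): Delta=1.0000 Bond=-138.6304
(2,1): Delta=1.0000 Bond=-138.6304
(2,2): Delta=1.0000 Bond=-138.6304
(3,0): Delta=1.0000 Bond=-145.5619
(3,1): Delta=1.0000 Bond=-145.5619
(3,2): Delta=1.0000 Bond=-145.5619
(3,3): Delta=1.0000 Bond=-145.5619
V0=19.2582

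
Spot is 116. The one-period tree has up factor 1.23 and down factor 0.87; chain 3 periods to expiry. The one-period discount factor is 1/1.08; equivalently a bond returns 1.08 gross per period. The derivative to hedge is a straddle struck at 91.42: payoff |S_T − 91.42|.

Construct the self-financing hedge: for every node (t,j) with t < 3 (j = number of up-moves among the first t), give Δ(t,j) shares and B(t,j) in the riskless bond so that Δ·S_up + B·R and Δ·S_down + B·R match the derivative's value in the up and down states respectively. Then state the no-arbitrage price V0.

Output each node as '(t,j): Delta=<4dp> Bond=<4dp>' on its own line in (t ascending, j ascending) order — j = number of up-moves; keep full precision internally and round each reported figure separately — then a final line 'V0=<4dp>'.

(0,0): Delta=0.8928 Bond=-58.4141
(1,0): Delta=0.6807 Bond=-41.6803
(1,1): Delta=1.0000 Bond=-78.3779
(2,0): Delta=0.0487 Bond=10.4722
(2,1): Delta=1.0000 Bond=-84.6481
(2,2): Delta=1.0000 Bond=-84.6481
V0=45.1544

Since d<R<u, set p* = (R−d)/(u−d) = 0.5833; price each node as the discounted p*-expectation of its children.
Terminal payoffs: V(3,0)=15.0337, V(3,1)=16.5745, V(3,2)=61.2619, V(3,3)=124.4406
Node (2,0) S=87.8004: V=(p*·16.5745+(1−p*)·15.0337)/1.08=14.7523; Δ=(16.5745−15.0337)/(107.9945−76.3863)=0.0487; B=V−Δ·S=10.4722
Node (2,1) S=124.1316: V=(p*·61.2619+(1−p*)·16.5745)/1.08=39.4835; Δ=(61.2619−16.5745)/(152.6819−107.9945)=1.0000; B=V−Δ·S=-84.6481
Node (2,2) S=175.4964: V=(p*·124.4406+(1−p*)·61.2619)/1.08=90.8483; Δ=(124.4406−61.2619)/(215.8606−152.6819)=1.0000; B=V−Δ·S=-84.6481
Node (1,0) S=100.9200: V=(p*·39.4835+(1−p*)·14.7523)/1.08=27.0174; Δ=(39.4835−14.7523)/(124.1316−87.8004)=0.6807; B=V−Δ·S=-41.6803
Node (1,1) S=142.6800: V=(p*·90.8483+(1−p*)·39.4835)/1.08=64.3021; Δ=(90.8483−39.4835)/(175.4964−124.1316)=1.0000; B=V−Δ·S=-78.3779
Node (0,0) S=116.0000: V=(p*·64.3021+(1−p*)·27.0174)/1.08=45.1544; Δ=(64.3021−27.0174)/(142.6800−100.9200)=0.8928; B=V−Δ·S=-58.4141
Root portfolio cost Δ·116+B reproduces V0=45.1544.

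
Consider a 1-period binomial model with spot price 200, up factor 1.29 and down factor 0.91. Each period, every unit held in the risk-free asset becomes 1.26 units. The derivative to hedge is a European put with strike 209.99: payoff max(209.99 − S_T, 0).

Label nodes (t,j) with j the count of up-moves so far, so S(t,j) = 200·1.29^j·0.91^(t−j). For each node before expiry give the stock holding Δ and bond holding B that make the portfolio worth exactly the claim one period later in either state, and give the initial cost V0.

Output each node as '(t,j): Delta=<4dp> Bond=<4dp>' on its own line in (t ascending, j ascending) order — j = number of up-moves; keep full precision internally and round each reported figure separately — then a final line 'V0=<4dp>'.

(0,0): Delta=-0.3683 Bond=75.4117
V0=1.7538

Risk-neutral probability p* = (R−d)/(u−d) = (1.26−0.91)/(1.29−0.91) = 0.9211.
Payoff layer (t=1): V(1,0)=27.9900, V(1,1)=0.0000
(0,0): S=200.0000. Δ = (V_up−V_dn)/(S_up−S_dn) = (0.0000−27.9900)/(258.0000−182.0000) = -0.3683. V = [p*·0.0000 + (1−p*)·27.9900]/1.26 = 1.7538. B = V − Δ·S = 75.4117.
The time-0 hedge costs 1.7538, which is the no-arbitrage price.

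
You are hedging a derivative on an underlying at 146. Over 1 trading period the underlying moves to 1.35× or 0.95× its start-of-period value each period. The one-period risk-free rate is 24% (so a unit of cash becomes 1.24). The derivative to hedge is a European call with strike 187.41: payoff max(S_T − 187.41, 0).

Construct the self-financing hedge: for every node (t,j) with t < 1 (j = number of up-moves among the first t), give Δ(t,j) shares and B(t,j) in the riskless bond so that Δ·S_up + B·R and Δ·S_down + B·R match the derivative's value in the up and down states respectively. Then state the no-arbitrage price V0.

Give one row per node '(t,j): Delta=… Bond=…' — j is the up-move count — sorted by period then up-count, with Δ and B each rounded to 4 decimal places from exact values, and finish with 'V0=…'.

(0,0): Delta=0.1659 Bond=-18.5595
V0=5.6655

Since d<R<u, set p* = (R−d)/(u−d) = 0.7250; price each node as the discounted p*-expectation of its children.
Terminal payoffs: V(1,0)=0.0000, V(1,1)=9.6900
(0,0): S=146.0000. Δ = (V_up−V_dn)/(S_up−S_dn) = (9.6900−0.0000)/(197.1000−138.7000) = 0.1659. V = [p*·9.6900 + (1−p*)·0.0000]/1.24 = 5.6655. B = V − Δ·S = -18.5595.
Root portfolio cost Δ·146+B reproduces V0=5.6655.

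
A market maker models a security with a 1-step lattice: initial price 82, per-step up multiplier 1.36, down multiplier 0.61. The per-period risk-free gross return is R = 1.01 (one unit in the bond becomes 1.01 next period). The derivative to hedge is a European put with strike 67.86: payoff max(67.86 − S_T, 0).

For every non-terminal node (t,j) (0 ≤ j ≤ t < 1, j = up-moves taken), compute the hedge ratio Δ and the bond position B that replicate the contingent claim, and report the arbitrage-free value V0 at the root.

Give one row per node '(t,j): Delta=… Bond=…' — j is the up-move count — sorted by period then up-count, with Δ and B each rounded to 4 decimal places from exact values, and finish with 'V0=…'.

(0,0): Delta=-0.2901 Bond=32.0296
V0=8.2429

No-arbitrage ⇒ martingale measure with p* = (R−d)/(u−d) = 0.5333.
Payoff layer (t=1): V(1,0)=17.8400, V(1,1)=0.0000
Node (0,0) S=82.0000: V=(p*·0.0000+(1−p*)·17.8400)/1.01=8.2429; Δ=(0.0000−17.8400)/(111.5200−50.0200)=-0.2901; B=V−Δ·S=32.0296
Self-financing check: at every node Δ·S+B equals the discounted successor values.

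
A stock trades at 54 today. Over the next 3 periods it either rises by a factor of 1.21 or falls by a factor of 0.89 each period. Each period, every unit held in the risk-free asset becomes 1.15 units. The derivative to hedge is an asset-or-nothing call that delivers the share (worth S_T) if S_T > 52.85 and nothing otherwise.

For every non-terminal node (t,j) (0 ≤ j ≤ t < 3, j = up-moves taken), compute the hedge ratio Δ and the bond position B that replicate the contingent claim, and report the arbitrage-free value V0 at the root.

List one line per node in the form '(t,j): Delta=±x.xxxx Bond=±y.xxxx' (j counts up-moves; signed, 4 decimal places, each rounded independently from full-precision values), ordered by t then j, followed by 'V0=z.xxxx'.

(0,0): Delta=1.6690 Bond=-39.2063
(1,0): Delta=3.2326 Bond=-120.2326
(1,1): Delta=1.4036 Bond=-27.7460
(2,0): Delta=0.0000 Bond=0.0000
(2,1): Delta=3.7813 Bond=-170.1754
(2,2): Delta=1.0000 Bond=0.0000
V0=50.9188

No-arbitrage ⇒ martingale measure with p* = (R−d)/(u−d) = 0.8125.
At expiry t=3: V(3,0)=0.0000, V(3,1)=0.0000, V(3,2)=70.3646, V(3,3)=95.6643
  t=2,j=0: stock 42.7734 → up 51.7558 (V=0.0000), down 38.0683 (V=0.0000). Price 0.0000; hedge Δ=0.0000, bond B=0.0000.
  t=2,j=1: stock 58.1526 → up 70.3646 (V=70.3646), down 51.7558 (V=0.0000). Price 49.7142; hedge Δ=3.7812, bond B=-170.1754.
  t=2,j=2: stock 79.0614 → up 95.6643 (V=95.6643), down 70.3646 (V=70.3646). Price 79.0614; hedge Δ=1.0000, bond B=0.0000.
  t=1,j=0: stock 48.0600 → up 58.1526 (V=49.7142), down 42.7734 (V=0.0000). Price 35.1241; hedge Δ=3.2326, bond B=-120.2326.
  t=1,j=1: stock 65.3400 → up 79.0614 (V=79.0614), down 58.1526 (V=49.7142). Price 63.9642; hedge Δ=1.4036, bond B=-27.7460.
  t=0,j=0: stock 54.0000 → up 65.3400 (V=63.9642), down 48.0600 (V=35.1241). Price 50.9188; hedge Δ=1.6690, bond B=-39.2063.
Check: Δ(0,0)·S0 + B(0,0) = 50.9188 = V0.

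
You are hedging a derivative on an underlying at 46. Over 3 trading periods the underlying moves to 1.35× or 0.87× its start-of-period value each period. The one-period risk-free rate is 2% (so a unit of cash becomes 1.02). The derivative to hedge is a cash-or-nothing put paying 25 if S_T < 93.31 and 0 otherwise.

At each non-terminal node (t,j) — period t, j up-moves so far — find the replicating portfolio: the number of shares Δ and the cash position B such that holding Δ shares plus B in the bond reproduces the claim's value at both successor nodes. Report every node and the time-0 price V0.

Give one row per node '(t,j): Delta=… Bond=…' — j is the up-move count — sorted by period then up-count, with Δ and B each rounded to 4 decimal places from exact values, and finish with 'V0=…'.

(0,0): Delta=-0.1063 Bond=27.7279
(1,0): Delta=0.0000 Bond=24.0292
(1,1): Delta=-0.2570 Bond=37.6395
(2,0): Delta=0.0000 Bond=24.5098
(2,1): Delta=0.0000 Bond=24.5098
(2,2): Delta=-0.6213 Bond=68.9338
V0=22.8391

Under the risk-neutral measure, an up-move has probability p* = (R−d)/(u−d) = 0.3125 and values discount at R = 1.02.
Terminal payoffs: V(3,0)=25.0000, V(3,1)=25.0000, V(3,2)=25.0000, V(3,3)=0.0000
(2,0): S=34.8174. Δ = (V_up−V_dn)/(S_up−S_dn) = (25.0000−25.0000)/(47.0035−30.2911) = 0.0000. V = [p*·25.0000 + (1−p*)·25.0000]/1.02 = 24.5098. B = V − Δ·S = 24.5098.
(2,1): S=54.0270. Δ = (V_up−V_dn)/(S_up−S_dn) = (25.0000−25.0000)/(72.9365−47.0035) = 0.0000. V = [p*·25.0000 + (1−p*)·25.0000]/1.02 = 24.5098. B = V − Δ·S = 24.5098.
(2,2): S=83.8350. Δ = (V_up−V_dn)/(S_up−S_dn) = (0.0000−25.0000)/(113.1773−72.9365) = -0.6213. V = [p*·0.0000 + (1−p*)·25.0000]/1.02 = 16.8505. B = V − Δ·S = 68.9338.
(1,0): S=40.0200. Δ = (V_up−V_dn)/(S_up−S_dn) = (24.5098−24.5098)/(54.0270−34.8174) = 0.0000. V = [p*·24.5098 + (1−p*)·24.5098]/1.02 = 24.0292. B = V − Δ·S = 24.0292.
(1,1): S=62.1000. Δ = (V_up−V_dn)/(S_up−S_dn) = (16.8505−24.5098)/(83.8350−54.0270) = -0.2570. V = [p*·16.8505 + (1−p*)·24.5098]/1.02 = 21.6826. B = V − Δ·S = 37.6395.
(0,0): S=46.0000. Δ = (V_up−V_dn)/(S_up−S_dn) = (21.6826−24.0292)/(62.1000−40.0200) = -0.1063. V = [p*·21.6826 + (1−p*)·24.0292]/1.02 = 22.8391. B = V − Δ·S = 27.7279.
The time-0 hedge costs 22.8391, which is the no-arbitrage price.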